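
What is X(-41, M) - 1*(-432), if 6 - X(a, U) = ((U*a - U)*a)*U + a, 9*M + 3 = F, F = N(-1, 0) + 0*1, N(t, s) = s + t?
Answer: 3749/27 ≈ 138.85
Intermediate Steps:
F = -1 (F = (0 - 1) + 0*1 = -1 + 0 = -1)
M = -4/9 (M = -1/3 + (1/9)*(-1) = -1/3 - 1/9 = -4/9 ≈ -0.44444)
X(a, U) = 6 - a - U*a*(-U + U*a) (X(a, U) = 6 - (((U*a - U)*a)*U + a) = 6 - (((-U + U*a)*a)*U + a) = 6 - ((a*(-U + U*a))*U + a) = 6 - (U*a*(-U + U*a) + a) = 6 - (a + U*a*(-U + U*a)) = 6 + (-a - U*a*(-U + U*a)) = 6 - a - U*a*(-U + U*a))
X(-41, M) - 1*(-432) = (6 - 1*(-41) - 41*(-4/9)**2 - 1*(-4/9)**2*(-41)**2) - 1*(-432) = (6 + 41 - 41*16/81 - 1*16/81*1681) + 432 = (6 + 41 - 656/81 - 26896/81) + 432 = -7915/27 + 432 = 3749/27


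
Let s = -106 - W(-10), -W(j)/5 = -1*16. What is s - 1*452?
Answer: -638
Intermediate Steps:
W(j) = 80 (W(j) = -(-5)*16 = -5*(-16) = 80)
s = -186 (s = -106 - 1*80 = -106 - 80 = -186)
s - 1*452 = -186 - 1*452 = -186 - 452 = -638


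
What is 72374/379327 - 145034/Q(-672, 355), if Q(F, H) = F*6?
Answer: 27653562043/764723232 ≈ 36.161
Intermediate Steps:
Q(F, H) = 6*F
72374/379327 - 145034/Q(-672, 355) = 72374/379327 - 145034/(6*(-672)) = 72374*(1/379327) - 145034/(-4032) = 72374/379327 - 145034*(-1/4032) = 72374/379327 + 72517/2016 = 27653562043/764723232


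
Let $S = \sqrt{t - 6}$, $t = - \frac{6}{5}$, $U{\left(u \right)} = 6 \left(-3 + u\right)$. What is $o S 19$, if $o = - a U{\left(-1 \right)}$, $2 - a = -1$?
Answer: $\frac{8208 i \sqrt{5}}{5} \approx 3670.7 i$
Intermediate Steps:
$a = 3$ ($a = 2 - -1 = 2 + 1 = 3$)
$U{\left(u \right)} = -18 + 6 u$
$t = - \frac{6}{5}$ ($t = \left(-6\right) \frac{1}{5} = - \frac{6}{5} \approx -1.2$)
$S = \frac{6 i \sqrt{5}}{5}$ ($S = \sqrt{- \frac{6}{5} - 6} = \sqrt{- \frac{36}{5}} = \frac{6 i \sqrt{5}}{5} \approx 2.6833 i$)
$o = 72$ ($o = \left(-1\right) 3 \left(-18 + 6 \left(-1\right)\right) = - 3 \left(-18 - 6\right) = \left(-3\right) \left(-24\right) = 72$)
$o S 19 = 72 \frac{6 i \sqrt{5}}{5} \cdot 19 = \frac{432 i \sqrt{5}}{5} \cdot 19 = \frac{8208 i \sqrt{5}}{5}$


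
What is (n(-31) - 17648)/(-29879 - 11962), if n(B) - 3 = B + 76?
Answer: 17600/41841 ≈ 0.42064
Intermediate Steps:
n(B) = 79 + B (n(B) = 3 + (B + 76) = 3 + (76 + B) = 79 + B)
(n(-31) - 17648)/(-29879 - 11962) = ((79 - 31) - 17648)/(-29879 - 11962) = (48 - 17648)/(-41841) = -17600*(-1/41841) = 17600/41841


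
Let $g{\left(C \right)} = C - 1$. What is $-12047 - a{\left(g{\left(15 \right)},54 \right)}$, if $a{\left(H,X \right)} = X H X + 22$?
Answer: $-52893$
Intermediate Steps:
$g{\left(C \right)} = -1 + C$ ($g{\left(C \right)} = C - 1 = -1 + C$)
$a{\left(H,X \right)} = 22 + H X^{2}$ ($a{\left(H,X \right)} = H X X + 22 = H X^{2} + 22 = 22 + H X^{2}$)
$-12047 - a{\left(g{\left(15 \right)},54 \right)} = -12047 - \left(22 + \left(-1 + 15\right) 54^{2}\right) = -12047 - \left(22 + 14 \cdot 2916\right) = -12047 - \left(22 + 40824\right) = -12047 - 40846 = -52893$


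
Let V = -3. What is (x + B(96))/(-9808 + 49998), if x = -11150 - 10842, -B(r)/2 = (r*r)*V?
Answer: 16652/20095 ≈ 0.82866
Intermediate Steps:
B(r) = 6*r**2 (B(r) = -2*r*r*(-3) = -2*r**2*(-3) = -(-6)*r**2 = 6*r**2)
x = -21992
(x + B(96))/(-9808 + 49998) = (-21992 + 6*96**2)/(-9808 + 49998) = (-21992 + 6*9216)/40190 = (-21992 + 55296)*(1/40190) = 33304*(1/40190) = 16652/20095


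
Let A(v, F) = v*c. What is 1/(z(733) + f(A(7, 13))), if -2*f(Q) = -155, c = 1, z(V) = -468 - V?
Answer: -2/2247 ≈ -0.00089008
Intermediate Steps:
A(v, F) = v (A(v, F) = v*1 = v)
f(Q) = 155/2 (f(Q) = -1/2*(-155) = 155/2)
1/(z(733) + f(A(7, 13))) = 1/((-468 - 1*733) + 155/2) = 1/((-468 - 733) + 155/2) = 1/(-1201 + 155/2) = 1/(-2247/2) = -2/2247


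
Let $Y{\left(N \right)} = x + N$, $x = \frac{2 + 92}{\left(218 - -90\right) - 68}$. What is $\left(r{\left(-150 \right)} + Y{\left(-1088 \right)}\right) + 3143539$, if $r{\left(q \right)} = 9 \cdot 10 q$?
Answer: $\frac{375474167}{120} \approx 3.129 \cdot 10^{6}$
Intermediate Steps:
$r{\left(q \right)} = 90 q$
$x = \frac{47}{120}$ ($x = \frac{94}{\left(218 + 90\right) - 68} = \frac{94}{308 - 68} = \frac{94}{240} = 94 \cdot \frac{1}{240} = \frac{47}{120} \approx 0.39167$)
$Y{\left(N \right)} = \frac{47}{120} + N$
$\left(r{\left(-150 \right)} + Y{\left(-1088 \right)}\right) + 3143539 = \left(90 \left(-150\right) + \left(\frac{47}{120} - 1088\right)\right) + 3143539 = \left(-13500 - \frac{130513}{120}\right) + 3143539 = - \frac{1750513}{120} + 3143539 = \frac{375474167}{120}$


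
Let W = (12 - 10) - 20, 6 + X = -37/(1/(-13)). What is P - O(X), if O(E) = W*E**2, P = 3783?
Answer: 4065033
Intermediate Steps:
X = 475 (X = -6 - 37/(1/(-13)) = -6 - 37/(-1/13) = -6 - 37*(-13) = -6 + 481 = 475)
W = -18 (W = 2 - 20 = -18)
O(E) = -18*E**2
P - O(X) = 3783 - (-18)*475**2 = 3783 - (-18)*225625 = 3783 - 1*(-4061250) = 3783 + 4061250 = 4065033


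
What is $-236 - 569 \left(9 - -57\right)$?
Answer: $-37790$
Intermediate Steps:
$-236 - 569 \left(9 - -57\right) = -236 - 569 \left(9 + 57\right) = -236 - 37554 = -37790$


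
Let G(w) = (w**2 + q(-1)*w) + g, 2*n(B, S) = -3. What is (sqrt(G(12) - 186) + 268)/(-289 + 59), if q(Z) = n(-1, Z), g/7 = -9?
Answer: -134/115 - I*sqrt(123)/230 ≈ -1.1652 - 0.04822*I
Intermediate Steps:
g = -63 (g = 7*(-9) = -63)
n(B, S) = -3/2 (n(B, S) = (1/2)*(-3) = -3/2)
q(Z) = -3/2
G(w) = -63 + w**2 - 3*w/2 (G(w) = (w**2 - 3*w/2) - 63 = -63 + w**2 - 3*w/2)
(sqrt(G(12) - 186) + 268)/(-289 + 59) = (sqrt((-63 + 12**2 - 3/2*12) - 186) + 268)/(-289 + 59) = (sqrt((-63 + 144 - 18) - 186) + 268)/(-230) = (sqrt(63 - 186) + 268)*(-1/230) = (sqrt(-123) + 268)*(-1/230) = (I*sqrt(123) + 268)*(-1/230) = (268 + I*sqrt(123))*(-1/230) = -134/115 - I*sqrt(123)/230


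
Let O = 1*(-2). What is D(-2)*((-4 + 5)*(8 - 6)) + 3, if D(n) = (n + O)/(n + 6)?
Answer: 1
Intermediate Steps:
O = -2
D(n) = (-2 + n)/(6 + n) (D(n) = (n - 2)/(n + 6) = (-2 + n)/(6 + n))
D(-2)*((-4 + 5)*(8 - 6)) + 3 = ((-2 - 2)/(6 - 2))*((-4 + 5)*(8 - 6)) + 3 = (-4/4)*(1*2) + 3 = ((¼)*(-4))*2 + 3 = -1*2 + 3 = -2 + 3 = 1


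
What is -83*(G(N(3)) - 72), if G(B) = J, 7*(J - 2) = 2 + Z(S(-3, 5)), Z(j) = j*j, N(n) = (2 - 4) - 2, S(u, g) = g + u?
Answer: 40172/7 ≈ 5738.9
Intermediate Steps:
N(n) = -4 (N(n) = -2 - 2 = -4)
Z(j) = j²
J = 20/7 (J = 2 + (2 + (5 - 3)²)/7 = 2 + (2 + 2²)/7 = 2 + (2 + 4)/7 = 2 + (⅐)*6 = 2 + 6/7 = 20/7 ≈ 2.8571)
G(B) = 20/7
-83*(G(N(3)) - 72) = -83*(20/7 - 72) = -83*(-484/7) = 40172/7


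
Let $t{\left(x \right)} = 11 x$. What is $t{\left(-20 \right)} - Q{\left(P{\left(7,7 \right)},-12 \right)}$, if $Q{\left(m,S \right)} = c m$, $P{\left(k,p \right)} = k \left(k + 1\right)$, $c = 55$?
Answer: $-3300$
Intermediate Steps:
$P{\left(k,p \right)} = k \left(1 + k\right)$
$Q{\left(m,S \right)} = 55 m$
$t{\left(-20 \right)} - Q{\left(P{\left(7,7 \right)},-12 \right)} = 11 \left(-20\right) - 55 \cdot 7 \left(1 + 7\right) = -220 - 55 \cdot 7 \cdot 8 = -220 - 55 \cdot 56 = -220 - 3080 = -3300$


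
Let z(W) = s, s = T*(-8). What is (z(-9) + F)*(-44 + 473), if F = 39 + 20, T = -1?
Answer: 28743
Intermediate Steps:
s = 8 (s = -1*(-8) = 8)
z(W) = 8
F = 59
(z(-9) + F)*(-44 + 473) = (8 + 59)*(-44 + 473) = 67*429 = 28743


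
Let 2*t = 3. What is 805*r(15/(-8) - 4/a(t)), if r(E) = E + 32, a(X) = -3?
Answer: 607775/24 ≈ 25324.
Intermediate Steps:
t = 3/2 (t = (½)*3 = 3/2 ≈ 1.5000)
r(E) = 32 + E
805*r(15/(-8) - 4/a(t)) = 805*(32 + (15/(-8) - 4/(-3))) = 805*(32 + (15*(-⅛) - 4*(-⅓))) = 805*(32 + (-15/8 + 4/3)) = 805*(32 - 13/24) = 805*(755/24) = 607775/24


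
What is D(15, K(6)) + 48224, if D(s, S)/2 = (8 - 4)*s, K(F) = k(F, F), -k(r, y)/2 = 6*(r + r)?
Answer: 48344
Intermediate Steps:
k(r, y) = -24*r (k(r, y) = -12*(r + r) = -12*2*r = -24*r)
K(F) = -24*F
D(s, S) = 8*s (D(s, S) = 2*((8 - 4)*s) = 2*(4*s) = 8*s)
D(15, K(6)) + 48224 = 8*15 + 48224 = 120 + 48224 = 48344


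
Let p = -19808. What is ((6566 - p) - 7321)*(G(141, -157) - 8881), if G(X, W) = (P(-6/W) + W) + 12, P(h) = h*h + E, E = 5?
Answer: -4236598272429/24649 ≈ -1.7188e+8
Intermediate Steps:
P(h) = 5 + h² (P(h) = h*h + 5 = h² + 5 = 5 + h²)
G(X, W) = 17 + W + 36/W² (G(X, W) = ((5 + (-6/W)²) + W) + 12 = ((5 + 36/W²) + W) + 12 = (5 + W + 36/W²) + 12 = 17 + W + 36/W²)
((6566 - p) - 7321)*(G(141, -157) - 8881) = ((6566 - 1*(-19808)) - 7321)*((17 - 157 + 36/(-157)²) - 8881) = ((6566 + 19808) - 7321)*((17 - 157 + 36*(1/24649)) - 8881) = (26374 - 7321)*((17 - 157 + 36/24649) - 8881) = 19053*(-3450824/24649 - 8881) = 19053*(-222358593/24649) = -4236598272429/24649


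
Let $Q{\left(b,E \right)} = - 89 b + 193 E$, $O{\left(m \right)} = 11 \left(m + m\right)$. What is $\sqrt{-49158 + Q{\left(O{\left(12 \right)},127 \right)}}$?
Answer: $i \sqrt{48143} \approx 219.42 i$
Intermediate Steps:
$O{\left(m \right)} = 22 m$ ($O{\left(m \right)} = 11 \cdot 2 m = 22 m$)
$\sqrt{-49158 + Q{\left(O{\left(12 \right)},127 \right)}} = \sqrt{-49158 + \left(- 89 \cdot 22 \cdot 12 + 193 \cdot 127\right)} = \sqrt{-49158 + \left(\left(-89\right) 264 + 24511\right)} = \sqrt{-49158 + \left(-23496 + 24511\right)} = \sqrt{-49158 + 1015} = \sqrt{-48143} = i \sqrt{48143}$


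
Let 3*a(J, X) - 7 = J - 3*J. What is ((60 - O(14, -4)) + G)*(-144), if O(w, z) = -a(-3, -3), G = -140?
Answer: 10896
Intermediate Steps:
a(J, X) = 7/3 - 2*J/3 (a(J, X) = 7/3 + (J - 3*J)/3 = 7/3 + (-2*J)/3 = 7/3 - 2*J/3)
O(w, z) = -13/3 (O(w, z) = -(7/3 - ⅔*(-3)) = -(7/3 + 2) = -1*13/3 = -13/3)
((60 - O(14, -4)) + G)*(-144) = ((60 - 1*(-13/3)) - 140)*(-144) = ((60 + 13/3) - 140)*(-144) = (193/3 - 140)*(-144) = -227/3*(-144) = 10896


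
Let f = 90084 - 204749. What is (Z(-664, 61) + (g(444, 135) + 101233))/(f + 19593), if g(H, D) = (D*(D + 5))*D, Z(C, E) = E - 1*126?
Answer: -663167/23768 ≈ -27.902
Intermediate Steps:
Z(C, E) = -126 + E (Z(C, E) = E - 126 = -126 + E)
f = -114665
g(H, D) = D**2*(5 + D) (g(H, D) = (D*(5 + D))*D = D**2*(5 + D))
(Z(-664, 61) + (g(444, 135) + 101233))/(f + 19593) = ((-126 + 61) + (135**2*(5 + 135) + 101233))/(-114665 + 19593) = (-65 + (18225*140 + 101233))/(-95072) = (-65 + (2551500 + 101233))*(-1/95072) = (-65 + 2652733)*(-1/95072) = 2652668*(-1/95072) = -663167/23768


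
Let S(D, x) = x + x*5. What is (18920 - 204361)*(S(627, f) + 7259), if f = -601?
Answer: -677415973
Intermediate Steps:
S(D, x) = 6*x (S(D, x) = x + 5*x = 6*x)
(18920 - 204361)*(S(627, f) + 7259) = (18920 - 204361)*(6*(-601) + 7259) = -185441*(-3606 + 7259) = -185441*3653 = -677415973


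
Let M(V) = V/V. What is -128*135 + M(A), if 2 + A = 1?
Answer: -17279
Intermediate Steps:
A = -1 (A = -2 + 1 = -1)
M(V) = 1
-128*135 + M(A) = -128*135 + 1 = -17280 + 1 = -17279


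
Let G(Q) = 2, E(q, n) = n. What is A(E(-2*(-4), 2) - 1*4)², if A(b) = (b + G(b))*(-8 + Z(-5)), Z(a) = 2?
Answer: 0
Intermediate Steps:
A(b) = -12 - 6*b (A(b) = (b + 2)*(-8 + 2) = (2 + b)*(-6) = -12 - 6*b)
A(E(-2*(-4), 2) - 1*4)² = (-12 - 6*(2 - 1*4))² = (-12 - 6*(2 - 4))² = (-12 - 6*(-2))² = (-12 + 12)² = 0² = 0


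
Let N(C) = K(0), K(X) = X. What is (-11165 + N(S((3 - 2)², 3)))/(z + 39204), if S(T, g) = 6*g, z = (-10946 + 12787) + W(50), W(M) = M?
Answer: -2233/8219 ≈ -0.27169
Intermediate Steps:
z = 1891 (z = (-10946 + 12787) + 50 = 1841 + 50 = 1891)
N(C) = 0
(-11165 + N(S((3 - 2)², 3)))/(z + 39204) = (-11165 + 0)/(1891 + 39204) = -11165/41095 = -11165*1/41095 = -2233/8219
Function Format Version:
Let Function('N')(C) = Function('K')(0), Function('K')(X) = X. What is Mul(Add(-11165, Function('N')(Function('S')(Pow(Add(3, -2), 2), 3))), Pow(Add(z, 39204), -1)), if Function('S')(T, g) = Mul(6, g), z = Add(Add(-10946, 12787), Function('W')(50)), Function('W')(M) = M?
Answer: Rational(-2233, 8219) ≈ -0.27169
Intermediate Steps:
z = 1891 (z = Add(Add(-10946, 12787), 50) = Add(1841, 50) = 1891)
Function('N')(C) = 0
Mul(Add(-11165, Function('N')(Function('S')(Pow(Add(3, -2), 2), 3))), Pow(Add(z, 39204), -1)) = Mul(Add(-11165, 0), Pow(Add(1891, 39204), -1)) = Mul(-11165, Pow(41095, -1)) = Mul(-11165, Rational(1, 41095)) = Rational(-2233, 8219)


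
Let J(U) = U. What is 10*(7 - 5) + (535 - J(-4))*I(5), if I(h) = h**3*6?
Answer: 404270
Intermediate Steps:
I(h) = 6*h**3
10*(7 - 5) + (535 - J(-4))*I(5) = 10*(7 - 5) + (535 - 1*(-4))*(6*5**3) = 10*2 + (535 + 4)*(6*125) = 20 + 539*750 = 20 + 404250 = 404270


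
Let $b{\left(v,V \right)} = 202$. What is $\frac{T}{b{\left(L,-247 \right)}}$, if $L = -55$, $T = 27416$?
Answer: $\frac{13708}{101} \approx 135.72$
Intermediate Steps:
$\frac{T}{b{\left(L,-247 \right)}} = \frac{27416}{202} = 27416 \cdot \frac{1}{202} = \frac{13708}{101}$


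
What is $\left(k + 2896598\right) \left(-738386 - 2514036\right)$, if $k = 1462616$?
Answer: $-14178003516308$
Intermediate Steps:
$\left(k + 2896598\right) \left(-738386 - 2514036\right) = \left(1462616 + 2896598\right) \left(-738386 - 2514036\right) = 4359214 \left(-3252422\right) = -14178003516308$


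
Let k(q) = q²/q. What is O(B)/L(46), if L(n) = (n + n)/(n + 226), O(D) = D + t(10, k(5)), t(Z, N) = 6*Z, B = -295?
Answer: -15980/23 ≈ -694.78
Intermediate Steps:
k(q) = q
O(D) = 60 + D (O(D) = D + 6*10 = D + 60 = 60 + D)
L(n) = 2*n/(226 + n) (L(n) = (2*n)/(226 + n) = 2*n/(226 + n))
O(B)/L(46) = (60 - 295)/((2*46/(226 + 46))) = -235/(2*46/272) = -235/(2*46*(1/272)) = -235/23/68 = -235*68/23 = -15980/23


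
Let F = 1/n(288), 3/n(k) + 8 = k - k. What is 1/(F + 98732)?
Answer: 3/296188 ≈ 1.0129e-5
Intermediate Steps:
n(k) = -3/8 (n(k) = 3/(-8 + (k - k)) = 3/(-8 + 0) = 3/(-8) = 3*(-⅛) = -3/8)
F = -8/3 (F = 1/(-3/8) = -8/3 ≈ -2.6667)
1/(F + 98732) = 1/(-8/3 + 98732) = 1/(296188/3) = 3/296188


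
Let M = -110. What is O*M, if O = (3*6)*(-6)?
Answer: 11880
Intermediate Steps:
O = -108 (O = 18*(-6) = -108)
O*M = -108*(-110) = 11880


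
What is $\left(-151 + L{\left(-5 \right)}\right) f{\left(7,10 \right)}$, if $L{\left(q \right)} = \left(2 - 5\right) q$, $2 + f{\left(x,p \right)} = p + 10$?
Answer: $-2448$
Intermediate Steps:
$f{\left(x,p \right)} = 8 + p$ ($f{\left(x,p \right)} = -2 + \left(p + 10\right) = -2 + \left(10 + p\right) = 8 + p$)
$L{\left(q \right)} = - 3 q$
$\left(-151 + L{\left(-5 \right)}\right) f{\left(7,10 \right)} = \left(-151 - -15\right) \left(8 + 10\right) = \left(-151 + 15\right) 18 = \left(-136\right) 18 = -2448$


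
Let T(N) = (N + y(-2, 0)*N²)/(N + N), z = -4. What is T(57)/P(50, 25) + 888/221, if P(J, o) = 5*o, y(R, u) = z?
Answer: 171833/55250 ≈ 3.1101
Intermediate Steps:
y(R, u) = -4
T(N) = (N - 4*N²)/(2*N) (T(N) = (N - 4*N²)/(N + N) = (N - 4*N²)/((2*N)) = (N - 4*N²)*(1/(2*N)) = (N - 4*N²)/(2*N))
T(57)/P(50, 25) + 888/221 = (½ - 2*57)/((5*25)) + 888/221 = (½ - 114)/125 + 888*(1/221) = -227/2*1/125 + 888/221 = -227/250 + 888/221 = 171833/55250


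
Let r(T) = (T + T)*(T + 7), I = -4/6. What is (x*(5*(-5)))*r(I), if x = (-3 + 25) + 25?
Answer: 89300/9 ≈ 9922.2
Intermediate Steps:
x = 47 (x = 22 + 25 = 47)
I = -2/3 (I = -4*1/6 = -2/3 ≈ -0.66667)
r(T) = 2*T*(7 + T) (r(T) = (2*T)*(7 + T) = 2*T*(7 + T))
(x*(5*(-5)))*r(I) = (47*(5*(-5)))*(2*(-2/3)*(7 - 2/3)) = (47*(-25))*(2*(-2/3)*(19/3)) = -1175*(-76/9) = 89300/9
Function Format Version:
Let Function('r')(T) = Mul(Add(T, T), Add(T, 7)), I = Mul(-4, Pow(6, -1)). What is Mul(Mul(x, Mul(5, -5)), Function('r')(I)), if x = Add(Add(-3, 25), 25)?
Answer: Rational(89300, 9) ≈ 9922.2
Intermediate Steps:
x = 47 (x = Add(22, 25) = 47)
I = Rational(-2, 3) (I = Mul(-4, Rational(1, 6)) = Rational(-2, 3) ≈ -0.66667)
Function('r')(T) = Mul(2, T, Add(7, T)) (Function('r')(T) = Mul(Mul(2, T), Add(7, T)) = Mul(2, T, Add(7, T)))
Mul(Mul(x, Mul(5, -5)), Function('r')(I)) = Mul(Mul(47, Mul(5, -5)), Mul(2, Rational(-2, 3), Add(7, Rational(-2, 3)))) = Mul(Mul(47, -25), Mul(2, Rational(-2, 3), Rational(19, 3))) = Mul(-1175, Rational(-76, 9)) = Rational(89300, 9)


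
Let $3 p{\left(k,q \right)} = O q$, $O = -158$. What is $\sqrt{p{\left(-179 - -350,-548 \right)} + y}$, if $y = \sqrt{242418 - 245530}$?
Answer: $\frac{\sqrt{259752 + 18 i \sqrt{778}}}{3} \approx 169.89 + 0.16418 i$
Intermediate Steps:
$y = 2 i \sqrt{778}$ ($y = \sqrt{-3112} = 2 i \sqrt{778} \approx 55.785 i$)
$p{\left(k,q \right)} = - \frac{158 q}{3}$ ($p{\left(k,q \right)} = \frac{\left(-158\right) q}{3} = - \frac{158 q}{3}$)
$\sqrt{p{\left(-179 - -350,-548 \right)} + y} = \sqrt{\left(- \frac{158}{3}\right) \left(-548\right) + 2 i \sqrt{778}} = \sqrt{\frac{86584}{3} + 2 i \sqrt{778}}$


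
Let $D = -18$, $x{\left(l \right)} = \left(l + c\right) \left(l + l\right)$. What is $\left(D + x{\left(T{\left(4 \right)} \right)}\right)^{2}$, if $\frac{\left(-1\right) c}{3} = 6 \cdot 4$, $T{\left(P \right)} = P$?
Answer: $315844$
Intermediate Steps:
$c = -72$ ($c = - 3 \cdot 6 \cdot 4 = \left(-3\right) 24 = -72$)
$x{\left(l \right)} = 2 l \left(-72 + l\right)$ ($x{\left(l \right)} = \left(l - 72\right) \left(l + l\right) = \left(-72 + l\right) 2 l = 2 l \left(-72 + l\right)$)
$\left(D + x{\left(T{\left(4 \right)} \right)}\right)^{2} = \left(-18 + 2 \cdot 4 \left(-72 + 4\right)\right)^{2} = \left(-18 + 2 \cdot 4 \left(-68\right)\right)^{2} = \left(-18 - 544\right)^{2} = \left(-562\right)^{2} = 315844$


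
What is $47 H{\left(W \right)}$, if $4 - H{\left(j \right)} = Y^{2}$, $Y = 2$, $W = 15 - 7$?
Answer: $0$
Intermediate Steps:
$W = 8$
$H{\left(j \right)} = 0$ ($H{\left(j \right)} = 4 - 2^{2} = 4 - 4 = 0$)
$47 H{\left(W \right)} = 47 \cdot 0 = 0$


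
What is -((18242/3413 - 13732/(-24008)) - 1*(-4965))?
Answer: -101828366403/20484826 ≈ -4970.9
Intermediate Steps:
-((18242/3413 - 13732/(-24008)) - 1*(-4965)) = -((18242*(1/3413) - 13732*(-1/24008)) + 4965) = -((18242/3413 + 3433/6002) + 4965) = -(121205313/20484826 + 4965) = -1*101828366403/20484826 = -101828366403/20484826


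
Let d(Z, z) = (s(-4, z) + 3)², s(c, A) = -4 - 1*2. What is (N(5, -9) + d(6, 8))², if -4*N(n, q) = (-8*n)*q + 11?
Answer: 112225/16 ≈ 7014.1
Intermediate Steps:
s(c, A) = -6 (s(c, A) = -4 - 2 = -6)
d(Z, z) = 9 (d(Z, z) = (-6 + 3)² = (-3)² = 9)
N(n, q) = -11/4 + 2*n*q (N(n, q) = -((-8*n)*q + 11)/4 = -(-8*n*q + 11)/4 = -(11 - 8*n*q)/4 = -11/4 + 2*n*q)
(N(5, -9) + d(6, 8))² = ((-11/4 + 2*5*(-9)) + 9)² = ((-11/4 - 90) + 9)² = (-371/4 + 9)² = (-335/4)² = 112225/16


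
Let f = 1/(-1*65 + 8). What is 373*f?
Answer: -373/57 ≈ -6.5439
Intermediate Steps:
f = -1/57 (f = 1/(-65 + 8) = 1/(-57) = -1/57 ≈ -0.017544)
373*f = 373*(-1/57) = -373/57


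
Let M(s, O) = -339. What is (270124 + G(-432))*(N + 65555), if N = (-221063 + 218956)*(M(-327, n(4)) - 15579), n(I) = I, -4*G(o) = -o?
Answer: 9073828546496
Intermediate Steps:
G(o) = o/4 (G(o) = -(-1)*o/4 = o/4)
N = 33539226 (N = (-221063 + 218956)*(-339 - 15579) = -2107*(-15918) = 33539226)
(270124 + G(-432))*(N + 65555) = (270124 + (1/4)*(-432))*(33539226 + 65555) = (270124 - 108)*33604781 = 270016*33604781 = 9073828546496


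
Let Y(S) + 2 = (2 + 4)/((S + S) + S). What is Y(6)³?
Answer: -125/27 ≈ -4.6296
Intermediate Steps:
Y(S) = -2 + 2/S (Y(S) = -2 + (2 + 4)/((S + S) + S) = -2 + 6/(2*S + S) = -2 + 6/((3*S)) = -2 + 6*(1/(3*S)) = -2 + 2/S)
Y(6)³ = (-2 + 2/6)³ = (-2 + 2*(⅙))³ = (-2 + ⅓)³ = (-5/3)³ = -125/27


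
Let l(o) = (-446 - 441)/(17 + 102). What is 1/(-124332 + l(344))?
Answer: -119/14796395 ≈ -8.0425e-6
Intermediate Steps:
l(o) = -887/119
1/(-124332 + l(344)) = 1/(-124332 - 887/119) = 1/(-14796395/119) = -119/14796395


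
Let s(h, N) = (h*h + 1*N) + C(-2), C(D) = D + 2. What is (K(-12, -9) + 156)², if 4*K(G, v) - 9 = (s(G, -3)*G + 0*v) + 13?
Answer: 273529/4 ≈ 68382.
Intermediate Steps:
C(D) = 2 + D
s(h, N) = N + h² (s(h, N) = (h*h + 1*N) + (2 - 2) = (h² + N) + 0 = (N + h²) + 0 = N + h²)
K(G, v) = 11/2 + G*(-3 + G²)/4 (K(G, v) = 9/4 + (((-3 + G²)*G + 0*v) + 13)/4 = 9/4 + ((G*(-3 + G²) + 0) + 13)/4 = 9/4 + (G*(-3 + G²) + 13)/4 = 9/4 + (13 + G*(-3 + G²))/4 = 9/4 + (13/4 + G*(-3 + G²)/4) = 11/2 + G*(-3 + G²)/4)
(K(-12, -9) + 156)² = ((11/2 + (¼)*(-12)*(-3 + (-12)²)) + 156)² = ((11/2 + (¼)*(-12)*(-3 + 144)) + 156)² = ((11/2 + (¼)*(-12)*141) + 156)² = ((11/2 - 423) + 156)² = (-835/2 + 156)² = (-523/2)² = 273529/4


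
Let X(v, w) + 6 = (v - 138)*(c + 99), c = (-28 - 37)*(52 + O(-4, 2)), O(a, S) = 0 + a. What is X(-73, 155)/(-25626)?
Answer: -212475/8542 ≈ -24.874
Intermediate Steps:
O(a, S) = a
c = -3120 (c = (-28 - 37)*(52 - 4) = -65*48 = -3120)
X(v, w) = 416892 - 3021*v (X(v, w) = -6 + (v - 138)*(-3120 + 99) = -6 + (-138 + v)*(-3021) = -6 + (416898 - 3021*v) = 416892 - 3021*v)
X(-73, 155)/(-25626) = (416892 - 3021*(-73))/(-25626) = (416892 + 220533)*(-1/25626) = 637425*(-1/25626) = -212475/8542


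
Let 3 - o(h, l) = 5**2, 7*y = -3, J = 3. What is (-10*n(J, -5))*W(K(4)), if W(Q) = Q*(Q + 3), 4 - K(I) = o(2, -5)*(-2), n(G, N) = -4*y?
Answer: -177600/7 ≈ -25371.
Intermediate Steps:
y = -3/7 (y = (1/7)*(-3) = -3/7 ≈ -0.42857)
o(h, l) = -22 (o(h, l) = 3 - 1*5**2 = 3 - 1*25 = 3 - 25 = -22)
n(G, N) = 12/7 (n(G, N) = -4*(-3/7) = 12/7)
K(I) = -40 (K(I) = 4 - (-22)*(-2) = 4 - 1*44 = 4 - 44 = -40)
W(Q) = Q*(3 + Q)
(-10*n(J, -5))*W(K(4)) = (-10*12/7)*(-40*(3 - 40)) = -(-4800)*(-37)/7 = -120/7*1480 = -177600/7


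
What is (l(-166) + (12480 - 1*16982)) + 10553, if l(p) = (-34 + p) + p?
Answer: 5685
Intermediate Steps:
l(p) = -34 + 2*p
(l(-166) + (12480 - 1*16982)) + 10553 = ((-34 + 2*(-166)) + (12480 - 1*16982)) + 10553 = ((-34 - 332) + (12480 - 16982)) + 10553 = (-366 - 4502) + 10553 = -4868 + 10553 = 5685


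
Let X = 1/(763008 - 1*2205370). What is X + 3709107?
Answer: 5349874990733/1442362 ≈ 3.7091e+6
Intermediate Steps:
X = -1/1442362 (X = 1/(763008 - 2205370) = 1/(-1442362) = -1/1442362 ≈ -6.9331e-7)
X + 3709107 = -1/1442362 + 3709107 = 5349874990733/1442362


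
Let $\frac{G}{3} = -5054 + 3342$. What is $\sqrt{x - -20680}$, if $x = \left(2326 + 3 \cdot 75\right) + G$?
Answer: $\sqrt{18095} \approx 134.52$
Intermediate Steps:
$G = -5136$ ($G = 3 \left(-5054 + 3342\right) = 3 \left(-1712\right) = -5136$)
$x = -2585$ ($x = \left(2326 + 3 \cdot 75\right) - 5136 = \left(2326 + 225\right) - 5136 = 2551 - 5136 = -2585$)
$\sqrt{x - -20680} = \sqrt{-2585 - -20680} = \sqrt{-2585 + 20680} = \sqrt{18095}$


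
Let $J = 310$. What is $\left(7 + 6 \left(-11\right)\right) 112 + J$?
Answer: $-6298$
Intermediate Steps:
$\left(7 + 6 \left(-11\right)\right) 112 + J = \left(7 + 6 \left(-11\right)\right) 112 + 310 = \left(7 - 66\right) 112 + 310 = \left(-59\right) 112 + 310 = -6608 + 310 = -6298$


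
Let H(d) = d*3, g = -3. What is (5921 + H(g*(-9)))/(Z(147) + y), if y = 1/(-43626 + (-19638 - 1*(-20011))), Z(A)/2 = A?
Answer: 259604506/12716381 ≈ 20.415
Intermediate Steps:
Z(A) = 2*A
H(d) = 3*d
y = -1/43253 (y = 1/(-43626 + (-19638 + 20011)) = 1/(-43626 + 373) = 1/(-43253) = -1/43253 ≈ -2.3120e-5)
(5921 + H(g*(-9)))/(Z(147) + y) = (5921 + 3*(-3*(-9)))/(2*147 - 1/43253) = (5921 + 3*27)/(294 - 1/43253) = (5921 + 81)/(12716381/43253) = 6002*(43253/12716381) = 259604506/12716381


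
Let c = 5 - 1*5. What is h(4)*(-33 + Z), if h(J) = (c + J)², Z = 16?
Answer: -272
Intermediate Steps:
c = 0 (c = 5 - 5 = 0)
h(J) = J² (h(J) = (0 + J)² = J²)
h(4)*(-33 + Z) = 4²*(-33 + 16) = 16*(-17) = -272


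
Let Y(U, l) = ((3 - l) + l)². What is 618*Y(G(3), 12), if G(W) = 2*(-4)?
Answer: 5562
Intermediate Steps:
G(W) = -8
Y(U, l) = 9 (Y(U, l) = 3² = 9)
618*Y(G(3), 12) = 618*9 = 5562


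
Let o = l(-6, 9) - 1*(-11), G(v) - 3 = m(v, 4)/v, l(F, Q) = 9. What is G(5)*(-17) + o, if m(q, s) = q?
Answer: -48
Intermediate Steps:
G(v) = 4 (G(v) = 3 + v/v = 3 + 1 = 4)
o = 20 (o = 9 - 1*(-11) = 9 + 11 = 20)
G(5)*(-17) + o = 4*(-17) + 20 = -68 + 20 = -48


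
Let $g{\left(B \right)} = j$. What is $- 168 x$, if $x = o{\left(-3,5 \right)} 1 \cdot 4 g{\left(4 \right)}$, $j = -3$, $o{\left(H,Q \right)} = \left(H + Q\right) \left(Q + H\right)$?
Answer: $8064$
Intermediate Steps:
$o{\left(H,Q \right)} = \left(H + Q\right)^{2}$ ($o{\left(H,Q \right)} = \left(H + Q\right) \left(H + Q\right) = \left(H + Q\right)^{2}$)
$g{\left(B \right)} = -3$
$x = -48$ ($x = \left(-3 + 5\right)^{2} \cdot 1 \cdot 4 \left(-3\right) = 2^{2} \cdot 4 \left(-3\right) = 4 \left(-12\right) = -48$)
$- 168 x = \left(-168\right) \left(-48\right) = 8064$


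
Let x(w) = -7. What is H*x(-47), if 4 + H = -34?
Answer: 266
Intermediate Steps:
H = -38 (H = -4 - 34 = -38)
H*x(-47) = -38*(-7) = 266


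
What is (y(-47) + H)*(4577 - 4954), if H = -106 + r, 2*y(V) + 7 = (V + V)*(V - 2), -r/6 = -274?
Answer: -2893475/2 ≈ -1.4467e+6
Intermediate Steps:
r = 1644 (r = -6*(-274) = 1644)
y(V) = -7/2 + V*(-2 + V) (y(V) = -7/2 + ((V + V)*(V - 2))/2 = -7/2 + ((2*V)*(-2 + V))/2 = -7/2 + (2*V*(-2 + V))/2 = -7/2 + V*(-2 + V))
H = 1538 (H = -106 + 1644 = 1538)
(y(-47) + H)*(4577 - 4954) = ((-7/2 + (-47)² - 2*(-47)) + 1538)*(4577 - 4954) = ((-7/2 + 2209 + 94) + 1538)*(-377) = (4599/2 + 1538)*(-377) = (7675/2)*(-377) = -2893475/2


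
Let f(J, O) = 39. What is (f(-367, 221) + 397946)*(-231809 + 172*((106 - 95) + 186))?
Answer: -78771181125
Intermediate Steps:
(f(-367, 221) + 397946)*(-231809 + 172*((106 - 95) + 186)) = (39 + 397946)*(-231809 + 172*((106 - 95) + 186)) = 397985*(-231809 + 172*(11 + 186)) = 397985*(-231809 + 172*197) = 397985*(-231809 + 33884) = 397985*(-197925) = -78771181125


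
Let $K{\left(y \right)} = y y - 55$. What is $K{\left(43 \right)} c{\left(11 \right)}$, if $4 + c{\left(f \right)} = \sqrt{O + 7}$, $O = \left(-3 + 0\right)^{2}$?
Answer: $0$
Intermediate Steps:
$O = 9$ ($O = \left(-3\right)^{2} = 9$)
$K{\left(y \right)} = -55 + y^{2}$ ($K{\left(y \right)} = y^{2} - 55 = -55 + y^{2}$)
$c{\left(f \right)} = 0$ ($c{\left(f \right)} = -4 + \sqrt{9 + 7} = -4 + \sqrt{16} = -4 + 4 = 0$)
$K{\left(43 \right)} c{\left(11 \right)} = \left(-55 + 43^{2}\right) 0 = \left(-55 + 1849\right) 0 = 1794 \cdot 0 = 0$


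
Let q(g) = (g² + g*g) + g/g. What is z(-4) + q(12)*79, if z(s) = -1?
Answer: 22830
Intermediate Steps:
q(g) = 1 + 2*g² (q(g) = (g² + g²) + 1 = 2*g² + 1 = 1 + 2*g²)
z(-4) + q(12)*79 = -1 + (1 + 2*12²)*79 = -1 + (1 + 2*144)*79 = -1 + (1 + 288)*79 = -1 + 289*79 = -1 + 22831 = 22830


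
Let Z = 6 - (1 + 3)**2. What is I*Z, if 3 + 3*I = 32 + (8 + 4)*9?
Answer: -1370/3 ≈ -456.67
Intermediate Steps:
I = 137/3 (I = -1 + (32 + (8 + 4)*9)/3 = -1 + (32 + 12*9)/3 = -1 + (32 + 108)/3 = -1 + (1/3)*140 = -1 + 140/3 = 137/3 ≈ 45.667)
Z = -10 (Z = 6 - 1*4**2 = 6 - 1*16 = 6 - 16 = -10)
I*Z = (137/3)*(-10) = -1370/3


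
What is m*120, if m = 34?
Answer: 4080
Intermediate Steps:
m*120 = 34*120 = 4080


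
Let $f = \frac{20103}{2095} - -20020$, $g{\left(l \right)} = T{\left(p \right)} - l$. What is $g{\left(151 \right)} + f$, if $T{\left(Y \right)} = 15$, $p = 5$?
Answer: $\frac{41677083}{2095} \approx 19894.0$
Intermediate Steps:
$g{\left(l \right)} = 15 - l$
$f = \frac{41962003}{2095}$ ($f = 20103 \cdot \frac{1}{2095} + 20020 = \frac{20103}{2095} + 20020 = \frac{41962003}{2095} \approx 20030.0$)
$g{\left(151 \right)} + f = \left(15 - 151\right) + \frac{41962003}{2095} = -136 + \frac{41962003}{2095} = \frac{41677083}{2095}$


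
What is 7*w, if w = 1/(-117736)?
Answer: -7/117736 ≈ -5.9455e-5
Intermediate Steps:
w = -1/117736 ≈ -8.4936e-6
7*w = 7*(-1/117736) = -7/117736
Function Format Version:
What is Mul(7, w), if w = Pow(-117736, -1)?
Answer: Rational(-7, 117736) ≈ -5.9455e-5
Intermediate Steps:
w = Rational(-1, 117736) ≈ -8.4936e-6
Mul(7, w) = Mul(7, Rational(-1, 117736)) = Rational(-7, 117736)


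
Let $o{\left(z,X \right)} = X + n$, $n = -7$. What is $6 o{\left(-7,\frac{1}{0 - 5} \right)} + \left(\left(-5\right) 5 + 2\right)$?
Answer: $- \frac{331}{5} \approx -66.2$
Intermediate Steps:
$o{\left(z,X \right)} = -7 + X$ ($o{\left(z,X \right)} = X - 7 = -7 + X$)
$6 o{\left(-7,\frac{1}{0 - 5} \right)} + \left(\left(-5\right) 5 + 2\right) = 6 \left(-7 + \frac{1}{0 - 5}\right) + \left(\left(-5\right) 5 + 2\right) = 6 \left(-7 + \frac{1}{-5}\right) + \left(-25 + 2\right) = 6 \left(-7 - \frac{1}{5}\right) - 23 = 6 \left(- \frac{36}{5}\right) - 23 = - \frac{216}{5} - 23 = - \frac{331}{5}$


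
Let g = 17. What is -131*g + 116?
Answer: -2111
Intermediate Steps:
-131*g + 116 = -131*17 + 116 = -2227 + 116 = -2111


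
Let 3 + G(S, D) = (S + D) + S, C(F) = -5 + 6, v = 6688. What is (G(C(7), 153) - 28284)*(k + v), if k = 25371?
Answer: -901883788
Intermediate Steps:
C(F) = 1
G(S, D) = -3 + D + 2*S (G(S, D) = -3 + ((S + D) + S) = -3 + ((D + S) + S) = -3 + (D + 2*S) = -3 + D + 2*S)
(G(C(7), 153) - 28284)*(k + v) = ((-3 + 153 + 2*1) - 28284)*(25371 + 6688) = ((-3 + 153 + 2) - 28284)*32059 = (152 - 28284)*32059 = -28132*32059 = -901883788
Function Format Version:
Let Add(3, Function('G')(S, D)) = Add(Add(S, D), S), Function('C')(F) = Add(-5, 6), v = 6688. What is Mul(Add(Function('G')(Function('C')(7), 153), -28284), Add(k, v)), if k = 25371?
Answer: -901883788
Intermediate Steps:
Function('C')(F) = 1
Function('G')(S, D) = Add(-3, D, Mul(2, S)) (Function('G')(S, D) = Add(-3, Add(Add(S, D), S)) = Add(-3, Add(Add(D, S), S)) = Add(-3, Add(D, Mul(2, S))) = Add(-3, D, Mul(2, S)))
Mul(Add(Function('G')(Function('C')(7), 153), -28284), Add(k, v)) = Mul(Add(Add(-3, 153, Mul(2, 1)), -28284), Add(25371, 6688)) = Mul(Add(Add(-3, 153, 2), -28284), 32059) = Mul(Add(152, -28284), 32059) = Mul(-28132, 32059) = -901883788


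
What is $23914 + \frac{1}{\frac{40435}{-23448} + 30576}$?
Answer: $\frac{17144080852730}{716905613} \approx 23914.0$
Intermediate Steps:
$23914 + \frac{1}{\frac{40435}{-23448} + 30576} = 23914 + \frac{1}{40435 \left(- \frac{1}{23448}\right) + 30576} = 23914 + \frac{1}{- \frac{40435}{23448} + 30576} = 23914 + \frac{1}{\frac{716905613}{23448}} = 23914 + \frac{23448}{716905613} = \frac{17144080852730}{716905613}$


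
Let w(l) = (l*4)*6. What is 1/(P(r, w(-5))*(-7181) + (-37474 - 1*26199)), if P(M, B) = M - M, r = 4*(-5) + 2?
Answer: -1/63673 ≈ -1.5705e-5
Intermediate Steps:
r = -18 (r = -20 + 2 = -18)
w(l) = 24*l (w(l) = (4*l)*6 = 24*l)
P(M, B) = 0
1/(P(r, w(-5))*(-7181) + (-37474 - 1*26199)) = 1/(0*(-7181) + (-37474 - 1*26199)) = 1/(0 + (-37474 - 26199)) = 1/(0 - 63673) = 1/(-63673) = -1/63673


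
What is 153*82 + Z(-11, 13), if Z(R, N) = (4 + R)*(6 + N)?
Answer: 12413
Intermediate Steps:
153*82 + Z(-11, 13) = 153*82 + (24 + 4*13 + 6*(-11) + 13*(-11)) = 12546 + (24 + 52 - 66 - 143) = 12546 - 133 = 12413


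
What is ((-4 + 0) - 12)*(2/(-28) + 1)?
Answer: -104/7 ≈ -14.857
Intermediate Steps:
((-4 + 0) - 12)*(2/(-28) + 1) = (-4 - 12)*(2*(-1/28) + 1) = -16*(-1/14 + 1) = -16*13/14 = -104/7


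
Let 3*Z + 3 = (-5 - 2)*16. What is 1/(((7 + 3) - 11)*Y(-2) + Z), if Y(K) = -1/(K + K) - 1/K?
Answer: -12/469 ≈ -0.025586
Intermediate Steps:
Y(K) = -3/(2*K) (Y(K) = -1/(2*K) - 1/K = -3/(2*K))
Z = -115/3 (Z = -1 + ((-5 - 2)*16)/3 = -1 + (-7*16)/3 = -1 + (1/3)*(-112) = -1 - 112/3 = -115/3 ≈ -38.333)
1/(((7 + 3) - 11)*Y(-2) + Z) = 1/(((7 + 3) - 11)*(-3/2/(-2)) - 115/3) = 1/((10 - 11)*(-3/2*(-1/2)) - 115/3) = 1/(-1*3/4 - 115/3) = 1/(-3/4 - 115/3) = 1/(-469/12) = -12/469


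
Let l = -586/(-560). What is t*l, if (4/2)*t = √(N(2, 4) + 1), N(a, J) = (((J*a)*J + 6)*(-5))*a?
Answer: 293*I*√379/560 ≈ 10.186*I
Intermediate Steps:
N(a, J) = a*(-30 - 5*a*J²) (N(a, J) = ((a*J² + 6)*(-5))*a = ((6 + a*J²)*(-5))*a = (-30 - 5*a*J²)*a = a*(-30 - 5*a*J²))
l = 293/280 (l = -586*(-1/560) = 293/280 ≈ 1.0464)
t = I*√379/2 (t = √(-5*2*(6 + 2*4²) + 1)/2 = √(-5*2*(6 + 2*16) + 1)/2 = √(-5*2*(6 + 32) + 1)/2 = √(-5*2*38 + 1)/2 = √(-380 + 1)/2 = √(-379)/2 = (I*√379)/2 = I*√379/2 ≈ 9.734*I)
t*l = (I*√379/2)*(293/280) = 293*I*√379/560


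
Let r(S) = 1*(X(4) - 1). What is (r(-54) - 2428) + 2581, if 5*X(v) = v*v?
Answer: 776/5 ≈ 155.20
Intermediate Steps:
X(v) = v²/5 (X(v) = (v*v)/5 = v²/5)
r(S) = 11/5 (r(S) = 1*((⅕)*4² - 1) = 1*((⅕)*16 - 1) = 1*(16/5 - 1) = 1*(11/5) = 11/5)
(r(-54) - 2428) + 2581 = (11/5 - 2428) + 2581 = -12129/5 + 2581 = 776/5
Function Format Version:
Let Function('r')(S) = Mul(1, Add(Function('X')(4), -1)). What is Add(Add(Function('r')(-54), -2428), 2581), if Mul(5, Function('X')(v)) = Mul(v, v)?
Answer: Rational(776, 5) ≈ 155.20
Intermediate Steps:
Function('X')(v) = Mul(Rational(1, 5), Pow(v, 2)) (Function('X')(v) = Mul(Rational(1, 5), Mul(v, v)) = Mul(Rational(1, 5), Pow(v, 2)))
Function('r')(S) = Rational(11, 5) (Function('r')(S) = Mul(1, Add(Mul(Rational(1, 5), Pow(4, 2)), -1)) = Mul(1, Add(Mul(Rational(1, 5), 16), -1)) = Mul(1, Add(Rational(16, 5), -1)) = Mul(1, Rational(11, 5)) = Rational(11, 5))
Add(Add(Function('r')(-54), -2428), 2581) = Add(Add(Rational(11, 5), -2428), 2581) = Add(Rational(-12129, 5), 2581) = Rational(776, 5)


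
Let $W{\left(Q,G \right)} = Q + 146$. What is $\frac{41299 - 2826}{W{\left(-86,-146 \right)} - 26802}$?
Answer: $- \frac{38473}{26742} \approx -1.4387$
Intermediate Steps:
$W{\left(Q,G \right)} = 146 + Q$
$\frac{41299 - 2826}{W{\left(-86,-146 \right)} - 26802} = \frac{41299 - 2826}{\left(146 - 86\right) - 26802} = \frac{38473}{60 - 26802} = \frac{38473}{-26742} = 38473 \left(- \frac{1}{26742}\right) = - \frac{38473}{26742}$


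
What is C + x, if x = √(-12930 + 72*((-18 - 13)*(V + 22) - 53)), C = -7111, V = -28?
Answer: -7111 + I*√3354 ≈ -7111.0 + 57.914*I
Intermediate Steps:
x = I*√3354 (x = √(-12930 + 72*((-18 - 13)*(-28 + 22) - 53)) = √(-12930 + 72*(-31*(-6) - 53)) = √(-12930 + 72*(186 - 53)) = √(-12930 + 72*133) = √(-12930 + 9576) = √(-3354) = I*√3354 ≈ 57.914*I)
C + x = -7111 + I*√3354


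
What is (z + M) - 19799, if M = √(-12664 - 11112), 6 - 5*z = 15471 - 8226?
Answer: -106234/5 + 4*I*√1486 ≈ -21247.0 + 154.19*I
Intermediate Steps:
z = -7239/5 (z = 6/5 - (15471 - 8226)/5 = 6/5 - ⅕*7245 = 6/5 - 1449 = -7239/5 ≈ -1447.8)
M = 4*I*√1486 (M = √(-23776) = 4*I*√1486 ≈ 154.19*I)
(z + M) - 19799 = (-7239/5 + 4*I*√1486) - 19799 = -106234/5 + 4*I*√1486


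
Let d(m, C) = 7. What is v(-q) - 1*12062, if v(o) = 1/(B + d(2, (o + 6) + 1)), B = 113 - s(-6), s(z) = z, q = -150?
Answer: -1519811/126 ≈ -12062.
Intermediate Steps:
B = 119 (B = 113 - 1*(-6) = 113 + 6 = 119)
v(o) = 1/126 (v(o) = 1/(119 + 7) = 1/126)
v(-q) - 1*12062 = 1/126 - 1*12062 = 1/126 - 12062 = -1519811/126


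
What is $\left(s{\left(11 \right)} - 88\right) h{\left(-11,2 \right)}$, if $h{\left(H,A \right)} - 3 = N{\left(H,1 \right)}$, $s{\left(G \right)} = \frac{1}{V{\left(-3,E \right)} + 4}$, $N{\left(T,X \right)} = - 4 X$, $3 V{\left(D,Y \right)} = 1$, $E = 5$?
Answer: $\frac{1141}{13} \approx 87.769$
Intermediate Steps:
$V{\left(D,Y \right)} = \frac{1}{3}$ ($V{\left(D,Y \right)} = \frac{1}{3} \cdot 1 = \frac{1}{3}$)
$s{\left(G \right)} = \frac{3}{13}$ ($s{\left(G \right)} = \frac{1}{\frac{1}{3} + 4} = \frac{1}{\frac{13}{3}} = \frac{3}{13}$)
$h{\left(H,A \right)} = -1$ ($h{\left(H,A \right)} = 3 - 4 = -1$)
$\left(s{\left(11 \right)} - 88\right) h{\left(-11,2 \right)} = \left(\frac{3}{13} - 88\right) \left(-1\right) = \left(- \frac{1141}{13}\right) \left(-1\right) = \frac{1141}{13}$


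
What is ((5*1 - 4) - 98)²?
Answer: 9409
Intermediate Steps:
((5*1 - 4) - 98)² = ((5 - 4) - 98)² = (1 - 98)² = (-97)² = 9409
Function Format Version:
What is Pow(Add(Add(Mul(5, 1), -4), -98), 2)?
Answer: 9409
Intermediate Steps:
Pow(Add(Add(Mul(5, 1), -4), -98), 2) = Pow(Add(Add(5, -4), -98), 2) = Pow(Add(1, -98), 2) = Pow(-97, 2) = 9409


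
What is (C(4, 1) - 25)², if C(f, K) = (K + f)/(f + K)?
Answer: 576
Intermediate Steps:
C(f, K) = 1 (C(f, K) = (K + f)/(K + f) = 1)
(C(4, 1) - 25)² = (1 - 25)² = (-24)² = 576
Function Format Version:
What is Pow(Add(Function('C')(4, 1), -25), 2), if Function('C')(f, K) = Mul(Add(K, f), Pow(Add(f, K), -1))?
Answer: 576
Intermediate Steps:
Function('C')(f, K) = 1 (Function('C')(f, K) = Mul(Add(K, f), Pow(Add(K, f), -1)) = 1)
Pow(Add(Function('C')(4, 1), -25), 2) = Pow(Add(1, -25), 2) = Pow(-24, 2) = 576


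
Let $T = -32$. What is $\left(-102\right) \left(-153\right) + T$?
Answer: $15574$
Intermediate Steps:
$\left(-102\right) \left(-153\right) + T = \left(-102\right) \left(-153\right) - 32 = 15606 - 32 = 15574$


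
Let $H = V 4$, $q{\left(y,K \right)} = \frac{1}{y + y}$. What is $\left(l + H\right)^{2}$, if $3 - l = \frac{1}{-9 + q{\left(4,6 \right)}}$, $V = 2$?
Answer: $\frac{622521}{5041} \approx 123.49$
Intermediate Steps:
$q{\left(y,K \right)} = \frac{1}{2 y}$
$H = 8$ ($H = 2 \cdot 4 = 8$)
$l = \frac{221}{71}$ ($l = 3 - \frac{1}{-9 + \frac{1}{2 \cdot 4}} = 3 - \frac{1}{-9 + \frac{1}{2} \cdot \frac{1}{4}} = 3 - \frac{1}{-9 + \frac{1}{8}} = 3 - \frac{1}{- \frac{71}{8}} = 3 - - \frac{8}{71} = 3 + \frac{8}{71} = \frac{221}{71} \approx 3.1127$)
$\left(l + H\right)^{2} = \left(\frac{221}{71} + 8\right)^{2} = \left(\frac{789}{71}\right)^{2} = \frac{622521}{5041}$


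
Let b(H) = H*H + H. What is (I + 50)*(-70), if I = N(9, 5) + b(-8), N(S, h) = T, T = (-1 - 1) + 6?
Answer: -7700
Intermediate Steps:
T = 4 (T = -2 + 6 = 4)
N(S, h) = 4
b(H) = H + H**2 (b(H) = H**2 + H = H + H**2)
I = 60 (I = 4 - 8*(1 - 8) = 4 - 8*(-7) = 4 + 56 = 60)
(I + 50)*(-70) = (60 + 50)*(-70) = 110*(-70) = -7700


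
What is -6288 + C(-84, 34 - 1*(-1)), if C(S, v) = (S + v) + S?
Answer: -6421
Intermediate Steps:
C(S, v) = v + 2*S
-6288 + C(-84, 34 - 1*(-1)) = -6288 + ((34 - 1*(-1)) + 2*(-84)) = -6288 + ((34 + 1) - 168) = -6288 + (35 - 168) = -6288 - 133 = -6421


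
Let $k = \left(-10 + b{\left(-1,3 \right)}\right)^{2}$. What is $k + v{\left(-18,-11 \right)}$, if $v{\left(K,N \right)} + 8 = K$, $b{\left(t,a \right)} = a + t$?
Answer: $38$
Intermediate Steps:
$v{\left(K,N \right)} = -8 + K$
$k = 64$ ($k = \left(-10 + \left(3 - 1\right)\right)^{2} = \left(-10 + 2\right)^{2} = \left(-8\right)^{2} = 64$)
$k + v{\left(-18,-11 \right)} = 64 - 26 = 38$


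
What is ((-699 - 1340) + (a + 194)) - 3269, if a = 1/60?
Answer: -306839/60 ≈ -5114.0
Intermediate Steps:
a = 1/60 ≈ 0.016667
((-699 - 1340) + (a + 194)) - 3269 = ((-699 - 1340) + (1/60 + 194)) - 3269 = (-2039 + 11641/60) - 3269 = -110699/60 - 3269 = -306839/60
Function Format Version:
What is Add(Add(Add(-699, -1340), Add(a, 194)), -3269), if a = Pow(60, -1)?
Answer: Rational(-306839, 60) ≈ -5114.0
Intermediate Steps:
a = Rational(1, 60) ≈ 0.016667
Add(Add(Add(-699, -1340), Add(a, 194)), -3269) = Add(Add(Add(-699, -1340), Add(Rational(1, 60), 194)), -3269) = Add(Add(-2039, Rational(11641, 60)), -3269) = Add(Rational(-110699, 60), -3269) = Rational(-306839, 60)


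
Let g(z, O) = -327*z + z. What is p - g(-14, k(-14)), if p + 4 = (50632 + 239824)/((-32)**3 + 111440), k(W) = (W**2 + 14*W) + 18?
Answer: -44885405/9834 ≈ -4564.3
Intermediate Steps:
k(W) = 18 + W**2 + 14*W
g(z, O) = -326*z
p = -3029/9834 (p = -4 + (50632 + 239824)/((-32)**3 + 111440) = -4 + 290456/(-32768 + 111440) = -4 + 290456/78672 = -4 + 290456*(1/78672) = -4 + 36307/9834 = -3029/9834 ≈ -0.30801)
p - g(-14, k(-14)) = -3029/9834 - (-326)*(-14) = -3029/9834 - 1*4564 = -3029/9834 - 4564 = -44885405/9834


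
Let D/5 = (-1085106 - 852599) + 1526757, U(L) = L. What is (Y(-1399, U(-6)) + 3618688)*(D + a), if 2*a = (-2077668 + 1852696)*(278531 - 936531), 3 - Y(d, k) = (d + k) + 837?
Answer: 267874870224854340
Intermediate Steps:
D = -2054740 (D = 5*((-1085106 - 852599) + 1526757) = 5*(-1937705 + 1526757) = 5*(-410948) = -2054740)
Y(d, k) = -834 - d - k (Y(d, k) = 3 - ((d + k) + 837) = 3 - (837 + d + k) = 3 + (-837 - d - k) = -834 - d - k)
a = 74015788000 (a = ((-2077668 + 1852696)*(278531 - 936531))/2 = (-224972*(-658000))/2 = (½)*148031576000 = 74015788000)
(Y(-1399, U(-6)) + 3618688)*(D + a) = ((-834 - 1*(-1399) - 1*(-6)) + 3618688)*(-2054740 + 74015788000) = ((-834 + 1399 + 6) + 3618688)*74013733260 = (571 + 3618688)*74013733260 = 3619259*74013733260 = 267874870224854340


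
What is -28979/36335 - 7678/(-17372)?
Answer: -2609803/7339670 ≈ -0.35558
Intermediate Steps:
-28979/36335 - 7678/(-17372) = -28979*1/36335 - 7678*(-1/17372) = -28979/36335 + 3839/8686 = -2609803/7339670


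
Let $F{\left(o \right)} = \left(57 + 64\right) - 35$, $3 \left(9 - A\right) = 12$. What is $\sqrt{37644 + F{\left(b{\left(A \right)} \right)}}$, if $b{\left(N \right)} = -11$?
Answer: $7 \sqrt{770} \approx 194.24$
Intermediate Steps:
$A = 5$ ($A = 9 - 4 = 5$)
$F{\left(o \right)} = 86$ ($F{\left(o \right)} = 121 - 35 = 86$)
$\sqrt{37644 + F{\left(b{\left(A \right)} \right)}} = \sqrt{37644 + 86} = \sqrt{37730} = 7 \sqrt{770}$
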